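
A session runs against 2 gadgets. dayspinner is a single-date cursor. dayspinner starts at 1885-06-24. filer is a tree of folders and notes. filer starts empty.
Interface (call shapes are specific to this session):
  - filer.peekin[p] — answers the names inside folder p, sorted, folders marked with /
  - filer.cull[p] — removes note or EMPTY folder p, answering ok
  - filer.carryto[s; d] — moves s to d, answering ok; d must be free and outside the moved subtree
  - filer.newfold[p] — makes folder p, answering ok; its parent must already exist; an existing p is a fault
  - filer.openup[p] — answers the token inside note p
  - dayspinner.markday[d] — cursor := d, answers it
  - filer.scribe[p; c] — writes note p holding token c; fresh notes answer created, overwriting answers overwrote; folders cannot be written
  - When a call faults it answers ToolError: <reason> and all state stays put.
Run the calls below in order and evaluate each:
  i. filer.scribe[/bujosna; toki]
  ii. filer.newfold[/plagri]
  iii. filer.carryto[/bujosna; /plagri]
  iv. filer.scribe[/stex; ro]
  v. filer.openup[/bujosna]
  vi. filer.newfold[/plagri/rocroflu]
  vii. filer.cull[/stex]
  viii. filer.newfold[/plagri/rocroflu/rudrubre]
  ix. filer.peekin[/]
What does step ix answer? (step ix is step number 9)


Answer: [bujosna, plagri/]

Derivation:
~$ scribe /bujosna toki
:: created
~$ newfold /plagri
:: ok
~$ carryto /bujosna /plagri
:: ToolError: exists
~$ scribe /stex ro
:: created
~$ openup /bujosna
:: toki
~$ newfold /plagri/rocroflu
:: ok
~$ cull /stex
:: ok
~$ newfold /plagri/rocroflu/rudrubre
:: ok
~$ peekin /
:: [bujosna, plagri/]


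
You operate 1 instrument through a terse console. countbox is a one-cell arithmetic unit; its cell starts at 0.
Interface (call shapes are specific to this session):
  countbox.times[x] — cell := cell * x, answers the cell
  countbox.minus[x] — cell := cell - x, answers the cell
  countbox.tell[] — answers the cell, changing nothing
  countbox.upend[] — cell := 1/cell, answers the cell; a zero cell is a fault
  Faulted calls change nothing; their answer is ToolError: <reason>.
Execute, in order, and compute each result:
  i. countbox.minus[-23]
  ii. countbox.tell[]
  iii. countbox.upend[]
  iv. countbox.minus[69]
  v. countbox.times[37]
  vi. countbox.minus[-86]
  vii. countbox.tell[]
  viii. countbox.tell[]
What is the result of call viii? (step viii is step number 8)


Do: countbox.minus[x→-23]
See: 23
Do: countbox.tell[]
See: 23
Do: countbox.upend[]
See: 1/23
Do: countbox.minus[x→69]
See: -1586/23
Do: countbox.times[x→37]
See: -58682/23
Do: countbox.minus[x→-86]
See: -56704/23
Do: countbox.tell[]
See: -56704/23
Do: countbox.tell[]
See: -56704/23

Answer: -56704/23


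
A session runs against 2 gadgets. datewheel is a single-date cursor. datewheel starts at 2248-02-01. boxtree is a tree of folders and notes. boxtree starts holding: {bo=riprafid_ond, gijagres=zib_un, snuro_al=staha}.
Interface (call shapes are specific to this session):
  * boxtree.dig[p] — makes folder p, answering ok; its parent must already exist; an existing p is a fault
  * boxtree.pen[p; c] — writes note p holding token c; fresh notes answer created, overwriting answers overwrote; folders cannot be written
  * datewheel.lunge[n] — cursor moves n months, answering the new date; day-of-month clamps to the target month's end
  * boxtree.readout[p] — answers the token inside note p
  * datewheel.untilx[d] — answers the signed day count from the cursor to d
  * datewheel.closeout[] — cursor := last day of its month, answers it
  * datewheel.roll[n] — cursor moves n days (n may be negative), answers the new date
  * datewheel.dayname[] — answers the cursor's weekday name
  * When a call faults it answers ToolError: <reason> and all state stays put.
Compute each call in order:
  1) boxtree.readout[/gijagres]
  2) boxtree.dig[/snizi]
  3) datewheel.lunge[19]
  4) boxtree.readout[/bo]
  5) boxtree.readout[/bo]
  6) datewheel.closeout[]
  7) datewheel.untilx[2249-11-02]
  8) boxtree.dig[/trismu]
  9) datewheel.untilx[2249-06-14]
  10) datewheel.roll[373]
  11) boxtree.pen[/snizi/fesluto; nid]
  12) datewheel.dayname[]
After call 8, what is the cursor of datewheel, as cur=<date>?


Answer: cur=2249-09-30

Derivation:
==> readout(p=/gijagres)
<== zib_un
==> dig(p=/snizi)
<== ok
==> lunge(n=19)
<== 2249-09-01
==> readout(p=/bo)
<== riprafid_ond
==> readout(p=/bo)
<== riprafid_ond
==> closeout()
<== 2249-09-30
==> untilx(d=2249-11-02)
<== 33
==> dig(p=/trismu)
<== ok
==> untilx(d=2249-06-14)
<== -108
==> roll(n=373)
<== 2250-10-08
==> pen(p=/snizi/fesluto, c=nid)
<== created
==> dayname()
<== Tuesday


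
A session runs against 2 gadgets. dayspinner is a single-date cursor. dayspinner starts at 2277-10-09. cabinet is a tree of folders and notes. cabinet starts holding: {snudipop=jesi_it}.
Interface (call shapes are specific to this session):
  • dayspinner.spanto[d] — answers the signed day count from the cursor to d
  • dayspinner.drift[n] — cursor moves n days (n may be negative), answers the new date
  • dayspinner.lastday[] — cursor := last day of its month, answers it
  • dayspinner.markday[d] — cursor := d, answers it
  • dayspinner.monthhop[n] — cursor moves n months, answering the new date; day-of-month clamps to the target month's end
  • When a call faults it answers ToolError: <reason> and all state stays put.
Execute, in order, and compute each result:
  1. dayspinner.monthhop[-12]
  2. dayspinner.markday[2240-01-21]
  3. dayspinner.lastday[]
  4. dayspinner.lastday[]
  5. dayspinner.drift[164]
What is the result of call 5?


Using dayspinner.monthhop(n='-12'), giving 2276-10-09.
I invoke dayspinner.markday(d='2240-01-21'): 2240-01-21.
Now I run dayspinner.lastday: 2240-01-31.
Then dayspinner.lastday(), yielding 2240-01-31.
Now I run dayspinner.drift(n='164'), and observe 2240-07-13.

Answer: 2240-07-13


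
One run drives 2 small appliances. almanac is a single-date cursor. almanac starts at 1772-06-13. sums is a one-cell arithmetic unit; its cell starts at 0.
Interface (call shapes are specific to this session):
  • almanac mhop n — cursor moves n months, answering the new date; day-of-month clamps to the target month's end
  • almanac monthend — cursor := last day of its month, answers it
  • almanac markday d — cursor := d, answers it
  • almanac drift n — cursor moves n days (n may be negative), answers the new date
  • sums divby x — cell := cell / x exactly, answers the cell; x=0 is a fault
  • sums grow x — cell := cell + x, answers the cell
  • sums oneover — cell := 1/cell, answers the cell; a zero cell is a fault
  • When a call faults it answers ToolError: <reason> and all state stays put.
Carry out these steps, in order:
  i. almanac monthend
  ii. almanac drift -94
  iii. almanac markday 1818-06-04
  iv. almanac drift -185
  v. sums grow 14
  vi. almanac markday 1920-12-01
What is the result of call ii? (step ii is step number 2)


Answer: 1772-03-28

Derivation:
// 1. almanac monthend() == 1772-06-30
// 2. almanac drift(n='-94') == 1772-03-28
// 3. almanac markday(d='1818-06-04') == 1818-06-04
// 4. almanac drift(n='-185') == 1817-12-01
// 5. sums grow(x='14') == 14
// 6. almanac markday(d='1920-12-01') == 1920-12-01


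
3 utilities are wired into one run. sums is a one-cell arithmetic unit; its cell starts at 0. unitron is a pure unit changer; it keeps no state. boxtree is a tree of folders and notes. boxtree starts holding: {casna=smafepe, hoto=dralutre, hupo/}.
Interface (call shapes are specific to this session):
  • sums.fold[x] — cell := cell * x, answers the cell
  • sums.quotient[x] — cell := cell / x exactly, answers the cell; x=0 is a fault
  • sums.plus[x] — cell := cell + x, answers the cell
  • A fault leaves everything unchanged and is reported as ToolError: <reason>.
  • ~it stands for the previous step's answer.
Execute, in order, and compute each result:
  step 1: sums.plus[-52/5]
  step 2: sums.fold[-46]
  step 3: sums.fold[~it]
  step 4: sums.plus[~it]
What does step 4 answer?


Answer: 11443328/25

Derivation:
;; 1. sums.plus(-52/5) -> -52/5
;; 2. sums.fold(-46) -> 2392/5
;; 3. sums.fold(~it) -> 5721664/25
;; 4. sums.plus(~it) -> 11443328/25


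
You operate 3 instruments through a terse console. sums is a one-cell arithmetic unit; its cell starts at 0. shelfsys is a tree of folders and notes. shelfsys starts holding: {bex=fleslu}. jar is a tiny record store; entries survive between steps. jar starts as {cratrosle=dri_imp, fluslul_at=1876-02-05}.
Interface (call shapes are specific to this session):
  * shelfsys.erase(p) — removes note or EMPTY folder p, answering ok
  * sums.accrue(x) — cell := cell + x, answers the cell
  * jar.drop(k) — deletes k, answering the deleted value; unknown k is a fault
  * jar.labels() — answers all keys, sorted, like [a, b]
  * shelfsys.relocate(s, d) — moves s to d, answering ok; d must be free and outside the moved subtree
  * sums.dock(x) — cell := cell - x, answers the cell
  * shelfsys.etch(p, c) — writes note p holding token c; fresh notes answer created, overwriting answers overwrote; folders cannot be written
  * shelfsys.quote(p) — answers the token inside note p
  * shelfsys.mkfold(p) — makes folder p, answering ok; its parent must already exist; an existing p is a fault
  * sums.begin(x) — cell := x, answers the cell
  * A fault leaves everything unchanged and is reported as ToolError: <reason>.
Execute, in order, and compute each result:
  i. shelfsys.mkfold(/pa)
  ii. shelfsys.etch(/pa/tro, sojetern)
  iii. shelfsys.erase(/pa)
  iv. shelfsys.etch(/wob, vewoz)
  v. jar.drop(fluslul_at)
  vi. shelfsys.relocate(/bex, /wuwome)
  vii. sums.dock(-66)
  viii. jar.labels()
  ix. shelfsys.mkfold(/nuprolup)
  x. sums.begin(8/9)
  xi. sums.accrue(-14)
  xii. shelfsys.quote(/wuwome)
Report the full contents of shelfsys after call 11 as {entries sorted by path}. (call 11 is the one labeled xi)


! 1. shelfsys.mkfold(p='/pa') == ok
! 2. shelfsys.etch(p='/pa/tro', c='sojetern') == created
! 3. shelfsys.erase(p='/pa') == ToolError: not empty
! 4. shelfsys.etch(p='/wob', c='vewoz') == created
! 5. jar.drop(k='fluslul_at') == 1876-02-05
! 6. shelfsys.relocate(s='/bex', d='/wuwome') == ok
! 7. sums.dock(x='-66') == 66
! 8. jar.labels() == [cratrosle]
! 9. shelfsys.mkfold(p='/nuprolup') == ok
! 10. sums.begin(x='8/9') == 8/9
! 11. sums.accrue(x='-14') == -118/9
! 12. shelfsys.quote(p='/wuwome') == fleslu

Answer: {nuprolup/, pa/, pa/tro=sojetern, wob=vewoz, wuwome=fleslu}


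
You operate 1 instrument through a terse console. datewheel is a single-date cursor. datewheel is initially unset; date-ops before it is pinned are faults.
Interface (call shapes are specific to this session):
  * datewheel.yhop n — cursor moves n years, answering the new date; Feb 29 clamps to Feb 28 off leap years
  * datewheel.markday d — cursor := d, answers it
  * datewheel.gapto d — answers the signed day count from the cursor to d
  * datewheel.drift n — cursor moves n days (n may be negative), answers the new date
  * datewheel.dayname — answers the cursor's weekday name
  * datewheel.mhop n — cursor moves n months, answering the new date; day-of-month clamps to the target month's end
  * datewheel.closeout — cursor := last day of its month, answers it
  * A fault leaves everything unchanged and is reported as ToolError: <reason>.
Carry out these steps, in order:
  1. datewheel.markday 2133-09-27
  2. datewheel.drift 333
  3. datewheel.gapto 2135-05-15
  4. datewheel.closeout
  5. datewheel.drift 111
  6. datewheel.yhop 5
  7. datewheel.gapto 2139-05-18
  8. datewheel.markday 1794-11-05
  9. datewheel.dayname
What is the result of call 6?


Answer: 2139-12-20

Derivation:
[in] datewheel.markday d='2133-09-27'
  2133-09-27
[in] datewheel.drift n='333'
  2134-08-26
[in] datewheel.gapto d='2135-05-15'
  262
[in] datewheel.closeout
  2134-08-31
[in] datewheel.drift n='111'
  2134-12-20
[in] datewheel.yhop n='5'
  2139-12-20
[in] datewheel.gapto d='2139-05-18'
  -216
[in] datewheel.markday d='1794-11-05'
  1794-11-05
[in] datewheel.dayname
  Wednesday


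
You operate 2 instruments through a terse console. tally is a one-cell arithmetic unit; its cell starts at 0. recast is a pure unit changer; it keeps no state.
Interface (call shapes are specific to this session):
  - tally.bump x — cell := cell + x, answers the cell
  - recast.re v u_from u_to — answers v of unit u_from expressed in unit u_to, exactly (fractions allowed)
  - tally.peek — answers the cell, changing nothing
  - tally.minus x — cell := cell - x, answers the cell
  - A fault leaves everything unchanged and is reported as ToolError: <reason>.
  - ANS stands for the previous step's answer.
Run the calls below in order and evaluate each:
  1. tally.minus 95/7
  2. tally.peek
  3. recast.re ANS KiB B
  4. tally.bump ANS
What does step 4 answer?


>>> minus x=95/7
:: -95/7
>>> peek
:: -95/7
>>> re v=ANS u_from=KiB u_to=B
:: -97280/7
>>> bump x=ANS
:: -97375/7

Answer: -97375/7


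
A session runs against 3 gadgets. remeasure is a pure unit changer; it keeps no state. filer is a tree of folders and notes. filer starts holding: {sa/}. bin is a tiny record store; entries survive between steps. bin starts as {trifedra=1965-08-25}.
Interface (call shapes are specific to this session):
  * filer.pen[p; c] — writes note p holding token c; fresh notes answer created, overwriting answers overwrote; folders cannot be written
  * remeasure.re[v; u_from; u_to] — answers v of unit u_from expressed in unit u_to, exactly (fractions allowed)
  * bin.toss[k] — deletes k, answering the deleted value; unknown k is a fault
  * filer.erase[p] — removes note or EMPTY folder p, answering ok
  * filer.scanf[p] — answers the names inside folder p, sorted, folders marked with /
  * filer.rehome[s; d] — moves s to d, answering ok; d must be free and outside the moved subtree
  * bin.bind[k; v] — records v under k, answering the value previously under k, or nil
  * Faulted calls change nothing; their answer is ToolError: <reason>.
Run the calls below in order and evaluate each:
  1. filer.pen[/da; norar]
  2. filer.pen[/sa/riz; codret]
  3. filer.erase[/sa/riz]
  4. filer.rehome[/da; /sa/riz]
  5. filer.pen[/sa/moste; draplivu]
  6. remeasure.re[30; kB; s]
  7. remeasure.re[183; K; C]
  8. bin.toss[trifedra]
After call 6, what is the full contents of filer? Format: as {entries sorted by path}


Answer: {sa/, sa/moste=draplivu, sa/riz=norar}

Derivation:
! 1. pen(p: /da, c: norar) == created
! 2. pen(p: /sa/riz, c: codret) == created
! 3. erase(p: /sa/riz) == ok
! 4. rehome(s: /da, d: /sa/riz) == ok
! 5. pen(p: /sa/moste, c: draplivu) == created
! 6. re(v: 30, u_from: kB, u_to: s) == ToolError: incompatible units
! 7. re(v: 183, u_from: K, u_to: C) == -1803/20
! 8. toss(k: trifedra) == 1965-08-25


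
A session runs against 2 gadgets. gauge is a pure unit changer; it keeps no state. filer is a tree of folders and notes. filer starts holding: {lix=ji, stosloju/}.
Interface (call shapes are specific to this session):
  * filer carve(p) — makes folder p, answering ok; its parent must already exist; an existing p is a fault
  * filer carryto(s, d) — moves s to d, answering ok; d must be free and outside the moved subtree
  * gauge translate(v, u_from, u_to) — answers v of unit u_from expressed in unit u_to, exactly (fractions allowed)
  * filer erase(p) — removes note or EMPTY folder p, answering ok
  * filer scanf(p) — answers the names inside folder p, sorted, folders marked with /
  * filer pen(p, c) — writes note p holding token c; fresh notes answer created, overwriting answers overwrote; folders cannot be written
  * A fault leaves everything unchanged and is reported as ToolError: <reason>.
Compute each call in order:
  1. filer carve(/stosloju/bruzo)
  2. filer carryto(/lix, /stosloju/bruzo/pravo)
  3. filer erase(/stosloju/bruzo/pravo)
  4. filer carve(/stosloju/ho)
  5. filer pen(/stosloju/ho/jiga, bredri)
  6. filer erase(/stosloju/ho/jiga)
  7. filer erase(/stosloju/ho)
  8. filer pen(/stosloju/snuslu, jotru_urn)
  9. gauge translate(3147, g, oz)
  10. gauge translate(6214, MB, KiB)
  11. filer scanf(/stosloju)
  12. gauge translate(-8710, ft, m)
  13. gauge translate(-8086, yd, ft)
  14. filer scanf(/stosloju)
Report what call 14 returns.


Answer: [bruzo/, snuslu]

Derivation:
! filer carve(p→/stosloju/bruzo) -> ok
! filer carryto(s→/lix, d→/stosloju/bruzo/pravo) -> ok
! filer erase(p→/stosloju/bruzo/pravo) -> ok
! filer carve(p→/stosloju/ho) -> ok
! filer pen(p→/stosloju/ho/jiga, c→bredri) -> created
! filer erase(p→/stosloju/ho/jiga) -> ok
! filer erase(p→/stosloju/ho) -> ok
! filer pen(p→/stosloju/snuslu, c→jotru_urn) -> created
! gauge translate(v→3147, u_from→g, u_to→oz) -> 5035200000/45359237
! gauge translate(v→6214, u_from→MB, u_to→KiB) -> 48546875/8
! filer scanf(p→/stosloju) -> [bruzo/, snuslu]
! gauge translate(v→-8710, u_from→ft, u_to→m) -> -331851/125
! gauge translate(v→-8086, u_from→yd, u_to→ft) -> -24258
! filer scanf(p→/stosloju) -> [bruzo/, snuslu]


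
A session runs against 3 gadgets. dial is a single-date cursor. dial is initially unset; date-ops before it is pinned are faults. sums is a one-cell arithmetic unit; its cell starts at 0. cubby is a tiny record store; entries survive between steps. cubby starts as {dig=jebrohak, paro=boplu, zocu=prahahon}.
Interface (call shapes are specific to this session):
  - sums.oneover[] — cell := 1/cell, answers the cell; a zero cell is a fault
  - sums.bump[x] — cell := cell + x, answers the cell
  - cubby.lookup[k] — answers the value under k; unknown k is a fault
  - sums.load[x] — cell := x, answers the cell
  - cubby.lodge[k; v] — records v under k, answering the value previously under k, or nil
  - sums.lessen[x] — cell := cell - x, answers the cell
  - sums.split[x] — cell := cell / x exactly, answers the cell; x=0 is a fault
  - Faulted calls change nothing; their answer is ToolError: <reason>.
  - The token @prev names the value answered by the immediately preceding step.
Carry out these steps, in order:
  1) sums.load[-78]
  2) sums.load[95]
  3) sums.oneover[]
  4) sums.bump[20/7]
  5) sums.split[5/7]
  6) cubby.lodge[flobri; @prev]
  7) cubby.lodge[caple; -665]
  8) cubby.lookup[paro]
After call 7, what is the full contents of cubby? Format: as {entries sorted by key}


Answer: {caple=-665, dig=jebrohak, flobri=1907/475, paro=boplu, zocu=prahahon}

Derivation:
Step: sums.load[x='-78']
Result: -78
Step: sums.load[x='95']
Result: 95
Step: sums.oneover[]
Result: 1/95
Step: sums.bump[x='20/7']
Result: 1907/665
Step: sums.split[x='5/7']
Result: 1907/475
Step: cubby.lodge[k='flobri'; v='@prev']
Result: nil
Step: cubby.lodge[k='caple'; v='-665']
Result: nil
Step: cubby.lookup[k='paro']
Result: boplu


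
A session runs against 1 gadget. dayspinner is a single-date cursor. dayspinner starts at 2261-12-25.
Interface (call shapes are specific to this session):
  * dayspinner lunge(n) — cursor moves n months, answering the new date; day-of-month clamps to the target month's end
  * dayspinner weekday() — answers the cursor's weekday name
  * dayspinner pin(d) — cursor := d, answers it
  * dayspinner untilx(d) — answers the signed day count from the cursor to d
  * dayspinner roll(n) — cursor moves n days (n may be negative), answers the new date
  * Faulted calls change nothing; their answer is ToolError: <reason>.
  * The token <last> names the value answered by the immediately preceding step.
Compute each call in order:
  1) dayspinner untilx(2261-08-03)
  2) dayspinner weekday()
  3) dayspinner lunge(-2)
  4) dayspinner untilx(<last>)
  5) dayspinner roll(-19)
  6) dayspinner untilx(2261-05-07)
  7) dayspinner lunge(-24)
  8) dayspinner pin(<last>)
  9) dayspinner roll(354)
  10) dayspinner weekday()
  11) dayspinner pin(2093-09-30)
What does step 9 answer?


Answer: 2260-09-24

Derivation:
~$ dayspinner untilx d→2261-08-03
[out] -144
~$ dayspinner weekday
[out] Wednesday
~$ dayspinner lunge n→-2
[out] 2261-10-25
~$ dayspinner untilx d→<last>
[out] 0
~$ dayspinner roll n→-19
[out] 2261-10-06
~$ dayspinner untilx d→2261-05-07
[out] -152
~$ dayspinner lunge n→-24
[out] 2259-10-06
~$ dayspinner pin d→<last>
[out] 2259-10-06
~$ dayspinner roll n→354
[out] 2260-09-24
~$ dayspinner weekday
[out] Monday
~$ dayspinner pin d→2093-09-30
[out] 2093-09-30


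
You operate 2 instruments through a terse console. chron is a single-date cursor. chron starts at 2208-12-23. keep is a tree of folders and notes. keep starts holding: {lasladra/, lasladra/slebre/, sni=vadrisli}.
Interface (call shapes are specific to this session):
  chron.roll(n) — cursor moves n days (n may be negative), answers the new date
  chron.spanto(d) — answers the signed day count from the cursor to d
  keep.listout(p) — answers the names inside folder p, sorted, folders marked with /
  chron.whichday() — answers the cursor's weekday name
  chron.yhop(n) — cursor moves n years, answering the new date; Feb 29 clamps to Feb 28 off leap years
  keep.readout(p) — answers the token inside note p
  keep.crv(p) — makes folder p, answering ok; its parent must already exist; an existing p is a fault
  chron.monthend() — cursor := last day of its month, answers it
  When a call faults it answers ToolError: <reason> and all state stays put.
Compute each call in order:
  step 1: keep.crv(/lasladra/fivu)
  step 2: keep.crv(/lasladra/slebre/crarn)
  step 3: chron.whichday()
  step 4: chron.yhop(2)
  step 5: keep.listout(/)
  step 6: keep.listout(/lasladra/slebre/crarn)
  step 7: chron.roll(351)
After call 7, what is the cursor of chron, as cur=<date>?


Act: keep.crv[p=/lasladra/fivu]
Obs: ok
Act: keep.crv[p=/lasladra/slebre/crarn]
Obs: ok
Act: chron.whichday[]
Obs: Friday
Act: chron.yhop[n=2]
Obs: 2210-12-23
Act: keep.listout[p=/]
Obs: [lasladra/, sni]
Act: keep.listout[p=/lasladra/slebre/crarn]
Obs: []
Act: chron.roll[n=351]
Obs: 2211-12-09

Answer: cur=2211-12-09


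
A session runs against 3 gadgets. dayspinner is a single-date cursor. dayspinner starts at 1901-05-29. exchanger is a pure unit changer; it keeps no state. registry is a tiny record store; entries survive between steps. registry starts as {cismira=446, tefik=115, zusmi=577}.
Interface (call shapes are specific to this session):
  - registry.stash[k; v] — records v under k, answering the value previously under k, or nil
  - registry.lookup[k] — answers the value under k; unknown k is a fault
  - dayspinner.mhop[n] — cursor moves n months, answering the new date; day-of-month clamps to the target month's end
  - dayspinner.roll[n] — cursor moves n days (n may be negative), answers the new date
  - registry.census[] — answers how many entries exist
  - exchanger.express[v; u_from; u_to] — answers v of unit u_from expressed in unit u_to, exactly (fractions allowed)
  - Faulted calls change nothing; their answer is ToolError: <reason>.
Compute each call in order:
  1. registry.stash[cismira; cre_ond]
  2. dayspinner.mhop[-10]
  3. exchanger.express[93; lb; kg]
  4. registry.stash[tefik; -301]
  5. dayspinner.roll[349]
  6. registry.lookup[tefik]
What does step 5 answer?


·→ registry.stash(k='cismira', v='cre_ond')
·← 446
·→ dayspinner.mhop(n='-10')
·← 1900-07-29
·→ exchanger.express(v='93', u_from='lb', u_to='kg')
·← 4218409041/100000000
·→ registry.stash(k='tefik', v='-301')
·← 115
·→ dayspinner.roll(n='349')
·← 1901-07-13
·→ registry.lookup(k='tefik')
·← -301

Answer: 1901-07-13


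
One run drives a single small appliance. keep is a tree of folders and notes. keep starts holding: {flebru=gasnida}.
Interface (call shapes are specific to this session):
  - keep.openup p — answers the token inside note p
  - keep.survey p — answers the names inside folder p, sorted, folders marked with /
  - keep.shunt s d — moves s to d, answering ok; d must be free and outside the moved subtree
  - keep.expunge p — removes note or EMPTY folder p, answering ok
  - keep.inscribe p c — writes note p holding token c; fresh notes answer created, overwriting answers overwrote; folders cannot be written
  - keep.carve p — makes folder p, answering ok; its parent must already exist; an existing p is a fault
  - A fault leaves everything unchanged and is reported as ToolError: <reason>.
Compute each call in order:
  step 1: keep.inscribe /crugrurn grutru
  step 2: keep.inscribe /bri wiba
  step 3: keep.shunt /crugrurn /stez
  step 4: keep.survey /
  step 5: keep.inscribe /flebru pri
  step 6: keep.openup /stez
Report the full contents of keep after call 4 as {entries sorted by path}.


-> inscribe(p=/crugrurn, c=grutru)
<- created
-> inscribe(p=/bri, c=wiba)
<- created
-> shunt(s=/crugrurn, d=/stez)
<- ok
-> survey(p=/)
<- [bri, flebru, stez]
-> inscribe(p=/flebru, c=pri)
<- overwrote
-> openup(p=/stez)
<- grutru

Answer: {bri=wiba, flebru=gasnida, stez=grutru}


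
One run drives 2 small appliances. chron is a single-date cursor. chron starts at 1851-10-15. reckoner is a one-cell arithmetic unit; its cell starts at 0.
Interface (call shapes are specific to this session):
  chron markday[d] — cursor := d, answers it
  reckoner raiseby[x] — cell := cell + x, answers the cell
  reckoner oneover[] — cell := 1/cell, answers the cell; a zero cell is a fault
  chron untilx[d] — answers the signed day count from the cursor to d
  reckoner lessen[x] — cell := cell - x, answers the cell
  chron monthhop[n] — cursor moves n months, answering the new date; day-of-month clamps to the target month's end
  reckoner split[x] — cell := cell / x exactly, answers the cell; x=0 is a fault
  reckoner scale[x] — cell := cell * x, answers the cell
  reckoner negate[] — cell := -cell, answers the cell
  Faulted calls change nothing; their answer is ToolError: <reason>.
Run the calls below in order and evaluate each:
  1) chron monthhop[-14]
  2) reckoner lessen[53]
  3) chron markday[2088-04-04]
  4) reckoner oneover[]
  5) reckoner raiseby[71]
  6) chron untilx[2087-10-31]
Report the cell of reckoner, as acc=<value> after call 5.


! 1. chron monthhop(n='-14') ~> 1850-08-15
! 2. reckoner lessen(x='53') ~> -53
! 3. chron markday(d='2088-04-04') ~> 2088-04-04
! 4. reckoner oneover() ~> -1/53
! 5. reckoner raiseby(x='71') ~> 3762/53
! 6. chron untilx(d='2087-10-31') ~> -156

Answer: acc=3762/53


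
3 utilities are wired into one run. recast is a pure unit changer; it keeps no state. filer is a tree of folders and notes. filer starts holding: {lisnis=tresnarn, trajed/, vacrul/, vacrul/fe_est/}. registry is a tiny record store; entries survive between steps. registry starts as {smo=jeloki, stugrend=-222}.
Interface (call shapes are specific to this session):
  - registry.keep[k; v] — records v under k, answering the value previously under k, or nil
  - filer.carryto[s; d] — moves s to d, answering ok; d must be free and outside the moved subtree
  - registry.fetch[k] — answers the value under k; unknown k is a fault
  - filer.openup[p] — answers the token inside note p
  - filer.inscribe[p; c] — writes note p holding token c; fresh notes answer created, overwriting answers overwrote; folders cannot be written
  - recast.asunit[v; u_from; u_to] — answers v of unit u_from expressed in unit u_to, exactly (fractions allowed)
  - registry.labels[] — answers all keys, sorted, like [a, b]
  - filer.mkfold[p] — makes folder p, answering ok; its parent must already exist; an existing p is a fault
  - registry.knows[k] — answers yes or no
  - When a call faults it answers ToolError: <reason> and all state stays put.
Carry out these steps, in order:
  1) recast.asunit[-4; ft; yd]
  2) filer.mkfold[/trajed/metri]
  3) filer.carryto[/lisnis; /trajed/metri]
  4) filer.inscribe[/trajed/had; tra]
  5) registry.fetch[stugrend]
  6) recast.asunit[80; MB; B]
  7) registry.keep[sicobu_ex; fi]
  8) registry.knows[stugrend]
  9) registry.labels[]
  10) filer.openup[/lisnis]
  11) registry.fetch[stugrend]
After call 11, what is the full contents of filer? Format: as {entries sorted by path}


Answer: {lisnis=tresnarn, trajed/, trajed/had=tra, trajed/metri/, vacrul/, vacrul/fe_est/}

Derivation:
==> asunit(v→-4, u_from→ft, u_to→yd)
<== -4/3
==> mkfold(p→/trajed/metri)
<== ok
==> carryto(s→/lisnis, d→/trajed/metri)
<== ToolError: exists
==> inscribe(p→/trajed/had, c→tra)
<== created
==> fetch(k→stugrend)
<== -222
==> asunit(v→80, u_from→MB, u_to→B)
<== 80000000
==> keep(k→sicobu_ex, v→fi)
<== nil
==> knows(k→stugrend)
<== yes
==> labels()
<== [sicobu_ex, smo, stugrend]
==> openup(p→/lisnis)
<== tresnarn
==> fetch(k→stugrend)
<== -222


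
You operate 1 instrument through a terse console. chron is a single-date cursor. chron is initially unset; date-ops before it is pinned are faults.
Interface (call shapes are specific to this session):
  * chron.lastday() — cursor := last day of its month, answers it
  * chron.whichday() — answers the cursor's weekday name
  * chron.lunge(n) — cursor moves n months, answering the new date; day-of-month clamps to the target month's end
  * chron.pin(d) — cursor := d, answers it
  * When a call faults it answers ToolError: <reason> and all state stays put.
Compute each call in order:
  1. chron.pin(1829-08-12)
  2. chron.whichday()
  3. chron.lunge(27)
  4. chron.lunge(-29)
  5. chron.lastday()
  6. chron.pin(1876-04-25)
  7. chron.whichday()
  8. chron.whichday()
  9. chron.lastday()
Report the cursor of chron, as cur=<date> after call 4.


→ chron.pin(d→1829-08-12)
← 1829-08-12
→ chron.whichday()
← Wednesday
→ chron.lunge(n→27)
← 1831-11-12
→ chron.lunge(n→-29)
← 1829-06-12
→ chron.lastday()
← 1829-06-30
→ chron.pin(d→1876-04-25)
← 1876-04-25
→ chron.whichday()
← Tuesday
→ chron.whichday()
← Tuesday
→ chron.lastday()
← 1876-04-30

Answer: cur=1829-06-12


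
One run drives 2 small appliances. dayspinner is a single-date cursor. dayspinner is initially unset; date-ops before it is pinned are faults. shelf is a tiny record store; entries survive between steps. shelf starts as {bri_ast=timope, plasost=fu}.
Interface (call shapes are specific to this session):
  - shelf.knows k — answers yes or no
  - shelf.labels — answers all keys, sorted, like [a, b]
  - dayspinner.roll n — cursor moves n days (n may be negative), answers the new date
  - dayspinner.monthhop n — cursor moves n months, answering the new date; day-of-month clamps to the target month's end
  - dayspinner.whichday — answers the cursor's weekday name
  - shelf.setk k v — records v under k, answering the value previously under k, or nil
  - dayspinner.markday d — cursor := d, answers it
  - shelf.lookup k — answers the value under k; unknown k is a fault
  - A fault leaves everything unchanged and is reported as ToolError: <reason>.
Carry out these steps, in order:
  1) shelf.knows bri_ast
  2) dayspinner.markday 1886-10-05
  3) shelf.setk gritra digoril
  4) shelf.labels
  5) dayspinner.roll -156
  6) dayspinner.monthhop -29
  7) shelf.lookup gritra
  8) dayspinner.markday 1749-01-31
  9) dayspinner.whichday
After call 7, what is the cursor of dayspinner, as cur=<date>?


Answer: cur=1883-12-02

Derivation:
;; shelf.knows(k: bri_ast) : yes
;; dayspinner.markday(d: 1886-10-05) : 1886-10-05
;; shelf.setk(k: gritra, v: digoril) : nil
;; shelf.labels() : [bri_ast, gritra, plasost]
;; dayspinner.roll(n: -156) : 1886-05-02
;; dayspinner.monthhop(n: -29) : 1883-12-02
;; shelf.lookup(k: gritra) : digoril
;; dayspinner.markday(d: 1749-01-31) : 1749-01-31
;; dayspinner.whichday() : Friday


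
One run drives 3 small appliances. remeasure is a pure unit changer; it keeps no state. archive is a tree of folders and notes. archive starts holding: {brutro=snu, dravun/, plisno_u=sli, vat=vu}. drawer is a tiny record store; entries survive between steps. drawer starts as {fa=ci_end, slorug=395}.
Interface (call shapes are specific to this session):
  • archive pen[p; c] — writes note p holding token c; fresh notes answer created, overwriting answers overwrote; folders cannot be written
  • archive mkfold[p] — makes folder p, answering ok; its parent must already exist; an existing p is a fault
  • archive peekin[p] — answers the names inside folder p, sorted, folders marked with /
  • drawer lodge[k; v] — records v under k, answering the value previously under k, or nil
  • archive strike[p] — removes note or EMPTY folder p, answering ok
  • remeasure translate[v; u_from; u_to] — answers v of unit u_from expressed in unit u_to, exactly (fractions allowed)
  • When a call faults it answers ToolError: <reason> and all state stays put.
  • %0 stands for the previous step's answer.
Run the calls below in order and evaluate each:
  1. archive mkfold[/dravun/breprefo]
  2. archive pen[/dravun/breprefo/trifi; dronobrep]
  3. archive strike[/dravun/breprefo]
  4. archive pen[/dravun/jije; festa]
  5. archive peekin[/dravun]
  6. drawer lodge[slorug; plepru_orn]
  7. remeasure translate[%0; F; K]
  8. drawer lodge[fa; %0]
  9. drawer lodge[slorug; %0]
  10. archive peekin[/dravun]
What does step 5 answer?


Answer: [breprefo/, jije]

Derivation:
! archive mkfold(p='/dravun/breprefo') : ok
! archive pen(p='/dravun/breprefo/trifi', c='dronobrep') : created
! archive strike(p='/dravun/breprefo') : ToolError: not empty
! archive pen(p='/dravun/jije', c='festa') : created
! archive peekin(p='/dravun') : [breprefo/, jije]
! drawer lodge(k='slorug', v='plepru_orn') : 395
! remeasure translate(v='%0', u_from='F', u_to='K') : 28489/60
! drawer lodge(k='fa', v='%0') : ci_end
! drawer lodge(k='slorug', v='%0') : plepru_orn
! archive peekin(p='/dravun') : [breprefo/, jije]


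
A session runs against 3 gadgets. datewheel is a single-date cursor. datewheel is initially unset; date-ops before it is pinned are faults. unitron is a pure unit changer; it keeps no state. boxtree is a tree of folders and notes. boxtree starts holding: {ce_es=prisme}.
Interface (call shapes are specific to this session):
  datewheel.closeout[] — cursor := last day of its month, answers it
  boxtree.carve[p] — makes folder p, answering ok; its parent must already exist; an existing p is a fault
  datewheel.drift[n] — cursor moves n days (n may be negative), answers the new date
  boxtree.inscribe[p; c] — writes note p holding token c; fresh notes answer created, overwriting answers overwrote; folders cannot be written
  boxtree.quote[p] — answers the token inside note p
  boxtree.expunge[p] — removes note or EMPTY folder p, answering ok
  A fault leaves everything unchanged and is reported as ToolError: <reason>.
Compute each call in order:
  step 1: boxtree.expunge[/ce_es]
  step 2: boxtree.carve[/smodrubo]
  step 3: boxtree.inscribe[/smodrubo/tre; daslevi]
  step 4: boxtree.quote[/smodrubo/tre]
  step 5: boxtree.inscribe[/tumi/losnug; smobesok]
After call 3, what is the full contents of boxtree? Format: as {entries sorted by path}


Act: boxtree.expunge[p: /ce_es]
Obs: ok
Act: boxtree.carve[p: /smodrubo]
Obs: ok
Act: boxtree.inscribe[p: /smodrubo/tre; c: daslevi]
Obs: created
Act: boxtree.quote[p: /smodrubo/tre]
Obs: daslevi
Act: boxtree.inscribe[p: /tumi/losnug; c: smobesok]
Obs: ToolError: no parent

Answer: {smodrubo/, smodrubo/tre=daslevi}


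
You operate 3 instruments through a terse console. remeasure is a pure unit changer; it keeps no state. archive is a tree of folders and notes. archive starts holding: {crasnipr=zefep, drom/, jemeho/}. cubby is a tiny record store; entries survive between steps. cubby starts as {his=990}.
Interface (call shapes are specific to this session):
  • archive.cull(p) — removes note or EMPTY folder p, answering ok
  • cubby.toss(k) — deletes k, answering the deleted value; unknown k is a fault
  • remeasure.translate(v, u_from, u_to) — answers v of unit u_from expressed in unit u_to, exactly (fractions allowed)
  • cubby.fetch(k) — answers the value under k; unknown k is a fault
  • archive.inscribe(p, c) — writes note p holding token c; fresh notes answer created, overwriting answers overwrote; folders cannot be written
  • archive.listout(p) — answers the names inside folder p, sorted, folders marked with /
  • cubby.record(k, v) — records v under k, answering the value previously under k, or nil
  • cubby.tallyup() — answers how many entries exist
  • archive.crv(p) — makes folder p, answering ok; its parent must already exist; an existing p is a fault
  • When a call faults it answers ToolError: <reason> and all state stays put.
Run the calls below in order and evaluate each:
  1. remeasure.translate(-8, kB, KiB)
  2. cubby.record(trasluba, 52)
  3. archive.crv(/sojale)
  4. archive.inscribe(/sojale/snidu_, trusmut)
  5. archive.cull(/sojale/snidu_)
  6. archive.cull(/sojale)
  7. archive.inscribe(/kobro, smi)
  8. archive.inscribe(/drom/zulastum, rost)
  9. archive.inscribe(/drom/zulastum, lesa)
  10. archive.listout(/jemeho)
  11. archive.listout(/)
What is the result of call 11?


Answer: [crasnipr, drom/, jemeho/, kobro]

Derivation:
[in] remeasure.translate v→-8 u_from→kB u_to→KiB
[out] -125/16
[in] cubby.record k→trasluba v→52
[out] nil
[in] archive.crv p→/sojale
[out] ok
[in] archive.inscribe p→/sojale/snidu_ c→trusmut
[out] created
[in] archive.cull p→/sojale/snidu_
[out] ok
[in] archive.cull p→/sojale
[out] ok
[in] archive.inscribe p→/kobro c→smi
[out] created
[in] archive.inscribe p→/drom/zulastum c→rost
[out] created
[in] archive.inscribe p→/drom/zulastum c→lesa
[out] overwrote
[in] archive.listout p→/jemeho
[out] []
[in] archive.listout p→/
[out] [crasnipr, drom/, jemeho/, kobro]


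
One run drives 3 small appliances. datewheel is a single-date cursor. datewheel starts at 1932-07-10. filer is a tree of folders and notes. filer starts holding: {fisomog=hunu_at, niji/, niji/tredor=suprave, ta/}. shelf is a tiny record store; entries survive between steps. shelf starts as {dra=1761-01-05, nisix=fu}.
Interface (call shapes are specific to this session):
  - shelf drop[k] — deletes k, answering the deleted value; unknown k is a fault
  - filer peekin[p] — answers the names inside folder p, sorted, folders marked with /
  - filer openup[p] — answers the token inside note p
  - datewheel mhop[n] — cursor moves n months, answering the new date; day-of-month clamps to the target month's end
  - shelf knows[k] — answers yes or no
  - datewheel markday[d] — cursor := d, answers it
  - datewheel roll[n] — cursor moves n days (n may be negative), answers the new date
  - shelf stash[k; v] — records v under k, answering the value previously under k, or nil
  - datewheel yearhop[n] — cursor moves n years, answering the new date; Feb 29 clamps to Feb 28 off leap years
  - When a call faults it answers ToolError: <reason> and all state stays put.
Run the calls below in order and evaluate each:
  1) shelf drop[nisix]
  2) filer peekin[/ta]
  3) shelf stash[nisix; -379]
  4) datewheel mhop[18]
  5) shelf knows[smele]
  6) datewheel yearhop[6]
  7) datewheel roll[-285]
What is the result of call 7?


Answer: 1939-03-31

Derivation:
Step: shelf drop[k='nisix']
Result: fu
Step: filer peekin[p='/ta']
Result: []
Step: shelf stash[k='nisix'; v='-379']
Result: nil
Step: datewheel mhop[n='18']
Result: 1934-01-10
Step: shelf knows[k='smele']
Result: no
Step: datewheel yearhop[n='6']
Result: 1940-01-10
Step: datewheel roll[n='-285']
Result: 1939-03-31


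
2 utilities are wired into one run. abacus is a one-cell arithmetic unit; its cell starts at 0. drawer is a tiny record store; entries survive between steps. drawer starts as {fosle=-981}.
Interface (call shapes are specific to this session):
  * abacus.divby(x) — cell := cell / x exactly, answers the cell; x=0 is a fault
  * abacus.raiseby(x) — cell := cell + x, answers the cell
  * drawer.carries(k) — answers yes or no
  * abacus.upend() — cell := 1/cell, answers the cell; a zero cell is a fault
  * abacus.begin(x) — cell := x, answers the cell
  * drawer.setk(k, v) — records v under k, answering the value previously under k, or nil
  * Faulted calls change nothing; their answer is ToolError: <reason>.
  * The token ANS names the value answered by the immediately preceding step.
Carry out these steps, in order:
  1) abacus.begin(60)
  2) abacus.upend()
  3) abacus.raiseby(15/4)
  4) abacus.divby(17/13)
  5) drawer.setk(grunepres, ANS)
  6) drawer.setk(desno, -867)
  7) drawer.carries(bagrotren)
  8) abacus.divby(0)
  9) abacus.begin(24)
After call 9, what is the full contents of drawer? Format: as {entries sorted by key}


==> begin(x: 60)
<== 60
==> upend()
<== 1/60
==> raiseby(x: 15/4)
<== 113/30
==> divby(x: 17/13)
<== 1469/510
==> setk(k: grunepres, v: ANS)
<== nil
==> setk(k: desno, v: -867)
<== nil
==> carries(k: bagrotren)
<== no
==> divby(x: 0)
<== ToolError: division by zero
==> begin(x: 24)
<== 24

Answer: {desno=-867, fosle=-981, grunepres=1469/510}
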